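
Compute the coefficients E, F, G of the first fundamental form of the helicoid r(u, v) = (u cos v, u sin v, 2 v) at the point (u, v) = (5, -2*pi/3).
E = 1;  F = 0;  G = 29

Partials: r_u = (cos(v), sin(v), 0), r_v = (-u*sin(v), u*cos(v), 2). As functions of (u, v):
  E = r_u · r_u = 1,
  F = r_u · r_v = 0,
  G = r_v · r_v = u^2 + 4.
Evaluating at (u, v) = (5, -2*pi/3): E = 1, F = 0, G = 29.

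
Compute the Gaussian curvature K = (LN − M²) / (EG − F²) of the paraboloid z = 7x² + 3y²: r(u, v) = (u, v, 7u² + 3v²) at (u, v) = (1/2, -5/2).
K = 84/75625

Coefficients of the first fundamental form: E = 196*u^2 + 1, F = 84*u*v, G = 36*v^2 + 1.
Coefficients of the second fundamental form: L = 14/sqrt(196*u^2 + 36*v^2 + 1), M = 0, N = 6/sqrt(196*u^2 + 36*v^2 + 1).
Assemble K = (LN − M²)/(EG − F²) = 84/(38416*u^4 + 14112*u^2*v^2 + 392*u^2 + 1296*v^4 + 72*v^2 + 1). At (u, v) = (1/2, -5/2): K = 84/75625.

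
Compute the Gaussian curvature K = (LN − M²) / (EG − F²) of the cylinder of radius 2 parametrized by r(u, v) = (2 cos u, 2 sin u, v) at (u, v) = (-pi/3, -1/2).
K = 0

Coefficients of the first fundamental form: E = 4, F = 0, G = 1.
Coefficients of the second fundamental form: L = -2, M = 0, N = 0.
Assemble K = (LN − M²)/(EG − F²) = 0. At (u, v) = (-pi/3, -1/2): K = 0.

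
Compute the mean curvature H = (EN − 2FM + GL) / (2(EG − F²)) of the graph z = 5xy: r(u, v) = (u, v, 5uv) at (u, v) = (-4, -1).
H = -125*sqrt(426)/45369

With E = 25*v^2 + 1, F = 25*u*v, G = 25*u^2 + 1, L = 0, M = 5/sqrt(25*u^2 + 25*v^2 + 1), N = 0, assemble
  H = (EN − 2FM + GL) / (2(EG − F²)) = -125*u*v/(25*u^2 + 25*v^2 + 1)^(3/2).
At (u, v) = (-4, -1): H = -125*sqrt(426)/45369.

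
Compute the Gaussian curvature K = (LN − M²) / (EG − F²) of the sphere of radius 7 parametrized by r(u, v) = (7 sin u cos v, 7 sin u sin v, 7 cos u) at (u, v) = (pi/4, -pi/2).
K = 1/49

Coefficients of the first fundamental form: E = 49, F = 0, G = 49*sin(u)^2.
Coefficients of the second fundamental form: L = -7*sin(u)/Abs(sin(u)), M = 0, N = -7*sin(u)^3/Abs(sin(u)).
Assemble K = (LN − M²)/(EG − F²) = 1/49. At (u, v) = (pi/4, -pi/2): K = 1/49.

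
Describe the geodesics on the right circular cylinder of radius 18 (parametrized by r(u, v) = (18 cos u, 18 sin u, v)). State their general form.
The cylinder is flat (K = 0) and locally isometric to the plane via the development (u, v) ↦ (18 u, v). Geodesics are the pre-images of straight lines: circles (v constant), vertical lines (u constant), and helices (v = c · u + d) for constants c, d.

A right cylinder has E = 18², F = 0, G = 1, so EG − F² = 18², and L = −18, M = N = 0, giving K = (LN − M²)/(EG − F²) = 0 everywhere. A flat surface is locally isometric to the Euclidean plane via the map (u, v) ↦ (18 u, v). Straight lines in the (x̃, ỹ) plane pull back to: (a) horizontal circles (v = const), (b) vertical generators (u = const), and (c) helices (18 u tan θ = v, i.e. v = c · u + d).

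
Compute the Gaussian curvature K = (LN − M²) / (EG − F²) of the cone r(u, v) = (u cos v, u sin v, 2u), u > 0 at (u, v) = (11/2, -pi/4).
K = 0

Coefficients of the first fundamental form: E = 5, F = 0, G = u^2.
Coefficients of the second fundamental form: L = 0, M = 0, N = 2*sqrt(5)*u^2/(5*Abs(u)).
Assemble K = (LN − M²)/(EG − F²) = 0. At (u, v) = (11/2, -pi/4): K = 0.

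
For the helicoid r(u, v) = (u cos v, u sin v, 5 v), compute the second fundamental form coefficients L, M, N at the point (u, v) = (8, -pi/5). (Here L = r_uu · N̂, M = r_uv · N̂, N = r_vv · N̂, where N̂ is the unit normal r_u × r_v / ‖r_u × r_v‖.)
L = 0;  M = -5*sqrt(89)/89;  N = 0

Compute the unit normal N̂(u, v) = (5*sin(v)/sqrt(u^2 + 25), -5*cos(v)/sqrt(u^2 + 25), u/sqrt(u^2 + 25)), and the second partials r_uu, r_uv, r_vv. Take dot products:
  L(u, v) = r_uu · N̂ = 0,
  M(u, v) = r_uv · N̂ = -5/sqrt(u^2 + 25),
  N(u, v) = r_vv · N̂ = 0.
Evaluating at (u, v) = (8, -pi/5):
  L = 0, M = -5*sqrt(89)/89, N = 0.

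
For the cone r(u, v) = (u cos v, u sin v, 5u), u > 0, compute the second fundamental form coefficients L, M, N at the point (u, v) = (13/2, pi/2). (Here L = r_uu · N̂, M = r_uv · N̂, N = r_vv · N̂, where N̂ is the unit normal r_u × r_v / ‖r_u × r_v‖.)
L = 0;  M = 0;  N = 5*sqrt(26)/4

Compute the unit normal N̂(u, v) = (-5*sqrt(26)*u*cos(v)/(26*Abs(u)), -5*sqrt(26)*u*sin(v)/(26*Abs(u)), sqrt(26)*u/(26*Abs(u))), and the second partials r_uu, r_uv, r_vv. Take dot products:
  L(u, v) = r_uu · N̂ = 0,
  M(u, v) = r_uv · N̂ = 0,
  N(u, v) = r_vv · N̂ = 5*sqrt(26)*u^2/(26*Abs(u)).
Evaluating at (u, v) = (13/2, pi/2):
  L = 0, M = 0, N = 5*sqrt(26)/4.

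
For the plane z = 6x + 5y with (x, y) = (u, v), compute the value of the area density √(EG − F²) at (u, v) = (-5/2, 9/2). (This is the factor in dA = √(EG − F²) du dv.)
√(EG − F²)|_{(-5/2, 9/2)} = sqrt(62)

E = 37, F = 30, G = 26, so EG − F² = 62. Taking the positive square root: √(EG − F²) = sqrt(62). At (u, v) = (-5/2, 9/2): sqrt(62).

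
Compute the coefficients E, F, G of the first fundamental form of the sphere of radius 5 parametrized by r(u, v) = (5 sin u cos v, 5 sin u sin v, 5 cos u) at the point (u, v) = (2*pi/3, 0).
E = 25;  F = 0;  G = 75/4

Partials: r_u = (5*cos(u)*cos(v), 5*sin(v)*cos(u), -5*sin(u)), r_v = (-5*sin(u)*sin(v), 5*sin(u)*cos(v), 0). As functions of (u, v):
  E = r_u · r_u = 25,
  F = r_u · r_v = 0,
  G = r_v · r_v = 25*sin(u)^2.
Evaluating at (u, v) = (2*pi/3, 0): E = 25, F = 0, G = 75/4.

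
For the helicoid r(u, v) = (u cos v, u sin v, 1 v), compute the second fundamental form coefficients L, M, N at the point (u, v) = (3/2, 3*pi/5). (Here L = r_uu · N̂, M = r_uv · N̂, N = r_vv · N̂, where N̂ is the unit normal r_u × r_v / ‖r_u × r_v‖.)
L = 0;  M = -2*sqrt(13)/13;  N = 0

Compute the unit normal N̂(u, v) = (sin(v)/sqrt(u^2 + 1), -cos(v)/sqrt(u^2 + 1), u/sqrt(u^2 + 1)), and the second partials r_uu, r_uv, r_vv. Take dot products:
  L(u, v) = r_uu · N̂ = 0,
  M(u, v) = r_uv · N̂ = -1/sqrt(u^2 + 1),
  N(u, v) = r_vv · N̂ = 0.
Evaluating at (u, v) = (3/2, 3*pi/5):
  L = 0, M = -2*sqrt(13)/13, N = 0.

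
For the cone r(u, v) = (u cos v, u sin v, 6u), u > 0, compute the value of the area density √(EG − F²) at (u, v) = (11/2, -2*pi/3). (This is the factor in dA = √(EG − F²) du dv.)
√(EG − F²)|_{(11/2, -2*pi/3)} = 11*sqrt(37)/2

E = 37, F = 0, G = u^2, so EG − F² = 37*u^2. Taking the positive square root: √(EG − F²) = sqrt(37)*Abs(u). At (u, v) = (11/2, -2*pi/3): 11*sqrt(37)/2.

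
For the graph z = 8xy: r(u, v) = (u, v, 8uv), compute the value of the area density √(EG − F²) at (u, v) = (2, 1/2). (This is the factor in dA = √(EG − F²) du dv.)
√(EG − F²)|_{(2, 1/2)} = sqrt(273)

E = 64*v^2 + 1, F = 64*u*v, G = 64*u^2 + 1, so EG − F² = 64*u^2 + 64*v^2 + 1. Taking the positive square root: √(EG − F²) = sqrt(64*u^2 + 64*v^2 + 1). At (u, v) = (2, 1/2): sqrt(273).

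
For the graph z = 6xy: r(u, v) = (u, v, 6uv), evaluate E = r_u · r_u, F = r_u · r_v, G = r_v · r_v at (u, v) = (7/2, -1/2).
E = 10;  F = -63;  G = 442

Partials: r_u = (1, 0, 6*v), r_v = (0, 1, 6*u). As functions of (u, v):
  E = r_u · r_u = 36*v^2 + 1,
  F = r_u · r_v = 36*u*v,
  G = r_v · r_v = 36*u^2 + 1.
Evaluating at (u, v) = (7/2, -1/2): E = 10, F = -63, G = 442.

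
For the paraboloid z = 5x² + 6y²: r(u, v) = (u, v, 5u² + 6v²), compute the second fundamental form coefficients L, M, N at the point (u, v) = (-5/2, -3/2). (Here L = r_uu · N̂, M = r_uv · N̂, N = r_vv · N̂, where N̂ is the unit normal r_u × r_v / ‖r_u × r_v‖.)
L = sqrt(38)/19;  M = 0;  N = 6*sqrt(38)/95

Compute the unit normal N̂(u, v) = (-10*u/sqrt(100*u^2 + 144*v^2 + 1), -12*v/sqrt(100*u^2 + 144*v^2 + 1), 1/sqrt(100*u^2 + 144*v^2 + 1)), and the second partials r_uu, r_uv, r_vv. Take dot products:
  L(u, v) = r_uu · N̂ = 10/sqrt(100*u^2 + 144*v^2 + 1),
  M(u, v) = r_uv · N̂ = 0,
  N(u, v) = r_vv · N̂ = 12/sqrt(100*u^2 + 144*v^2 + 1).
Evaluating at (u, v) = (-5/2, -3/2):
  L = sqrt(38)/19, M = 0, N = 6*sqrt(38)/95.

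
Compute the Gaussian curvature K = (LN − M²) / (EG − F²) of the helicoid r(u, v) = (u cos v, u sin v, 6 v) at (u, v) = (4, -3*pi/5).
K = -9/676

Coefficients of the first fundamental form: E = 1, F = 0, G = u^2 + 36.
Coefficients of the second fundamental form: L = 0, M = -6/sqrt(u^2 + 36), N = 0.
Assemble K = (LN − M²)/(EG − F²) = -36/(u^2 + 36)^2. At (u, v) = (4, -3*pi/5): K = -9/676.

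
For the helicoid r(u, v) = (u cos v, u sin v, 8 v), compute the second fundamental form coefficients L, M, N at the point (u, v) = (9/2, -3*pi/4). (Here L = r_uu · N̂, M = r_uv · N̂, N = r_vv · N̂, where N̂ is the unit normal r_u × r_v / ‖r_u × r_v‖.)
L = 0;  M = -16*sqrt(337)/337;  N = 0

Compute the unit normal N̂(u, v) = (8*sin(v)/sqrt(u^2 + 64), -8*cos(v)/sqrt(u^2 + 64), u/sqrt(u^2 + 64)), and the second partials r_uu, r_uv, r_vv. Take dot products:
  L(u, v) = r_uu · N̂ = 0,
  M(u, v) = r_uv · N̂ = -8/sqrt(u^2 + 64),
  N(u, v) = r_vv · N̂ = 0.
Evaluating at (u, v) = (9/2, -3*pi/4):
  L = 0, M = -16*sqrt(337)/337, N = 0.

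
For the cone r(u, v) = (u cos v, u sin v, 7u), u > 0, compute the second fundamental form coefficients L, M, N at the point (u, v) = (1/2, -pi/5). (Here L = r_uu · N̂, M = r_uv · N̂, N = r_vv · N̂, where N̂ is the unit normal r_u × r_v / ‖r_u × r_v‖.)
L = 0;  M = 0;  N = 7*sqrt(2)/20

Compute the unit normal N̂(u, v) = (-7*sqrt(2)*u*cos(v)/(10*Abs(u)), -7*sqrt(2)*u*sin(v)/(10*Abs(u)), sqrt(2)*u/(10*Abs(u))), and the second partials r_uu, r_uv, r_vv. Take dot products:
  L(u, v) = r_uu · N̂ = 0,
  M(u, v) = r_uv · N̂ = 0,
  N(u, v) = r_vv · N̂ = 7*sqrt(2)*u^2/(10*Abs(u)).
Evaluating at (u, v) = (1/2, -pi/5):
  L = 0, M = 0, N = 7*sqrt(2)/20.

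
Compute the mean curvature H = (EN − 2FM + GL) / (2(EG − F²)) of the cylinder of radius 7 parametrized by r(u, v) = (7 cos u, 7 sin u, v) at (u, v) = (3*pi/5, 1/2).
H = -1/14

With E = 49, F = 0, G = 1, L = -7, M = 0, N = 0, assemble
  H = (EN − 2FM + GL) / (2(EG − F²)) = -1/14.
At (u, v) = (3*pi/5, 1/2): H = -1/14.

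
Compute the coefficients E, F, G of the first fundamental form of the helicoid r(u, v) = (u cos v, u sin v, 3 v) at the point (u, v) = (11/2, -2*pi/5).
E = 1;  F = 0;  G = 157/4

Partials: r_u = (cos(v), sin(v), 0), r_v = (-u*sin(v), u*cos(v), 3). As functions of (u, v):
  E = r_u · r_u = 1,
  F = r_u · r_v = 0,
  G = r_v · r_v = u^2 + 9.
Evaluating at (u, v) = (11/2, -2*pi/5): E = 1, F = 0, G = 157/4.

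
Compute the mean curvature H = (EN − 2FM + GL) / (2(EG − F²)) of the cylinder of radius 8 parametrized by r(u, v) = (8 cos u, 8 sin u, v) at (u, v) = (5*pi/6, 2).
H = -1/16

With E = 64, F = 0, G = 1, L = -8, M = 0, N = 0, assemble
  H = (EN − 2FM + GL) / (2(EG − F²)) = -1/16.
At (u, v) = (5*pi/6, 2): H = -1/16.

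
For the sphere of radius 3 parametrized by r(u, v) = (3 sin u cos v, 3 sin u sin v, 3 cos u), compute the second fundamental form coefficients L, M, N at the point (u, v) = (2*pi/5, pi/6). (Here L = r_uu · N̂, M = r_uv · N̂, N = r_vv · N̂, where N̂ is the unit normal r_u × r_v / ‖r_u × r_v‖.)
L = -3;  M = 0;  N = -15/8 - 3*sqrt(5)/8

Compute the unit normal N̂(u, v) = (sin(u)^2*cos(v)/Abs(sin(u)), sin(u)^2*sin(v)/Abs(sin(u)), sin(2*u)/(2*Abs(sin(u)))), and the second partials r_uu, r_uv, r_vv. Take dot products:
  L(u, v) = r_uu · N̂ = -3*sin(u)/Abs(sin(u)),
  M(u, v) = r_uv · N̂ = 0,
  N(u, v) = r_vv · N̂ = -3*sin(u)^3/Abs(sin(u)).
Evaluating at (u, v) = (2*pi/5, pi/6):
  L = -3, M = 0, N = -15/8 - 3*sqrt(5)/8.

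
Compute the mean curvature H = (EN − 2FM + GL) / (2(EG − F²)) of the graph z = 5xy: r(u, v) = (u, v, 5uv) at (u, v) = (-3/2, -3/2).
H = -1125*sqrt(454)/103058

With E = 25*v^2 + 1, F = 25*u*v, G = 25*u^2 + 1, L = 0, M = 5/sqrt(25*u^2 + 25*v^2 + 1), N = 0, assemble
  H = (EN − 2FM + GL) / (2(EG − F²)) = -125*u*v/(25*u^2 + 25*v^2 + 1)^(3/2).
At (u, v) = (-3/2, -3/2): H = -1125*sqrt(454)/103058.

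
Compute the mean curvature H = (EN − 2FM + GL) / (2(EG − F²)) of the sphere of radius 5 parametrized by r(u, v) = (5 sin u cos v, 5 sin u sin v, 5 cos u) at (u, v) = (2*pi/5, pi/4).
H = -1/5

With E = 25, F = 0, G = 25*sin(u)^2, L = -5*sin(u)/Abs(sin(u)), M = 0, N = -5*sin(u)^3/Abs(sin(u)), assemble
  H = (EN − 2FM + GL) / (2(EG − F²)) = -sin(u)/(5*Abs(sin(u))).
At (u, v) = (2*pi/5, pi/4): H = -1/5.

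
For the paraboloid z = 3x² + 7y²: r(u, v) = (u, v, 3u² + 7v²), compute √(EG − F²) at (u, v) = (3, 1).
√(EG − F²)|_{(3, 1)} = sqrt(521)

E = 36*u^2 + 1, F = 84*u*v, G = 196*v^2 + 1; EG − F² = 36*u^2 + 196*v^2 + 1; √(EG − F²) = sqrt(36*u^2 + 196*v^2 + 1). At the given point: sqrt(521).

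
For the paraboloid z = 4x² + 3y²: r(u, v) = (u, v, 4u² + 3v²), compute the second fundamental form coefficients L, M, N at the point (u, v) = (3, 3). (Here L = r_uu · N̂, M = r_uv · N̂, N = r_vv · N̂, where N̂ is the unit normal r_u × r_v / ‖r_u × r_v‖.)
L = 8*sqrt(901)/901;  M = 0;  N = 6*sqrt(901)/901

Compute the unit normal N̂(u, v) = (-8*u/sqrt(64*u^2 + 36*v^2 + 1), -6*v/sqrt(64*u^2 + 36*v^2 + 1), 1/sqrt(64*u^2 + 36*v^2 + 1)), and the second partials r_uu, r_uv, r_vv. Take dot products:
  L(u, v) = r_uu · N̂ = 8/sqrt(64*u^2 + 36*v^2 + 1),
  M(u, v) = r_uv · N̂ = 0,
  N(u, v) = r_vv · N̂ = 6/sqrt(64*u^2 + 36*v^2 + 1).
Evaluating at (u, v) = (3, 3):
  L = 8*sqrt(901)/901, M = 0, N = 6*sqrt(901)/901.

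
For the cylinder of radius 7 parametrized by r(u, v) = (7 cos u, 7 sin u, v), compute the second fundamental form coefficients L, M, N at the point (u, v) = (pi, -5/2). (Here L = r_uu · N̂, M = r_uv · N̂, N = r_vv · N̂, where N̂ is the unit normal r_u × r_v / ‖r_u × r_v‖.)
L = -7;  M = 0;  N = 0

Compute the unit normal N̂(u, v) = (cos(u), sin(u), 0), and the second partials r_uu, r_uv, r_vv. Take dot products:
  L(u, v) = r_uu · N̂ = -7,
  M(u, v) = r_uv · N̂ = 0,
  N(u, v) = r_vv · N̂ = 0.
Evaluating at (u, v) = (pi, -5/2):
  L = -7, M = 0, N = 0.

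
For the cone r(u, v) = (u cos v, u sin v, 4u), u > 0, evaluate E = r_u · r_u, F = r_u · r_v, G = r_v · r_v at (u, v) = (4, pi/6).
E = 17;  F = 0;  G = 16

Partials: r_u = (cos(v), sin(v), 4), r_v = (-u*sin(v), u*cos(v), 0). As functions of (u, v):
  E = r_u · r_u = 17,
  F = r_u · r_v = 0,
  G = r_v · r_v = u^2.
Evaluating at (u, v) = (4, pi/6): E = 17, F = 0, G = 16.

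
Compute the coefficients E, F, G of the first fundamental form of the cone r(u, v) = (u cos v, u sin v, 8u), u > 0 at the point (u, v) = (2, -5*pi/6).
E = 65;  F = 0;  G = 4

Partials: r_u = (cos(v), sin(v), 8), r_v = (-u*sin(v), u*cos(v), 0). As functions of (u, v):
  E = r_u · r_u = 65,
  F = r_u · r_v = 0,
  G = r_v · r_v = u^2.
Evaluating at (u, v) = (2, -5*pi/6): E = 65, F = 0, G = 4.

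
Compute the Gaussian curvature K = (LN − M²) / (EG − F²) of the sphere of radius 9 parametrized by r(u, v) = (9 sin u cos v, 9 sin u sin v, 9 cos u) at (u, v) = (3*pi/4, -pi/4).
K = 1/81

Coefficients of the first fundamental form: E = 81, F = 0, G = 81*sin(u)^2.
Coefficients of the second fundamental form: L = -9*sin(u)/Abs(sin(u)), M = 0, N = -9*sin(u)^3/Abs(sin(u)).
Assemble K = (LN − M²)/(EG − F²) = 1/81. At (u, v) = (3*pi/4, -pi/4): K = 1/81.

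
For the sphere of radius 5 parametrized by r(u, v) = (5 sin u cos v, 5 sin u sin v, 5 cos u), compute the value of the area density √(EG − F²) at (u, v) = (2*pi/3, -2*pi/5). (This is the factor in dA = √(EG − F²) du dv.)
√(EG − F²)|_{(2*pi/3, -2*pi/5)} = 25*sqrt(3)/2

E = 25, F = 0, G = 25*sin(u)^2, so EG − F² = 625*sin(u)^2. Taking the positive square root: √(EG − F²) = 25*Abs(sin(u)). At (u, v) = (2*pi/3, -2*pi/5): 25*sqrt(3)/2.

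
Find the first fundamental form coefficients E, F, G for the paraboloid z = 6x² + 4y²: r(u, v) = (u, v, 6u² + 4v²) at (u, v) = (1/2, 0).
E = 37;  F = 0;  G = 1

Partials: r_u = (1, 0, 12*u), r_v = (0, 1, 8*v). As functions of (u, v):
  E = r_u · r_u = 144*u^2 + 1,
  F = r_u · r_v = 96*u*v,
  G = r_v · r_v = 64*v^2 + 1.
Evaluating at (u, v) = (1/2, 0): E = 37, F = 0, G = 1.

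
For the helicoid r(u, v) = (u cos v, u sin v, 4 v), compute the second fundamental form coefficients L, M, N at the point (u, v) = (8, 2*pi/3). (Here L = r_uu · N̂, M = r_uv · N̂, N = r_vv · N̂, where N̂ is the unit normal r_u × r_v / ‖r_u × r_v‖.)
L = 0;  M = -sqrt(5)/5;  N = 0

Compute the unit normal N̂(u, v) = (4*sin(v)/sqrt(u^2 + 16), -4*cos(v)/sqrt(u^2 + 16), u/sqrt(u^2 + 16)), and the second partials r_uu, r_uv, r_vv. Take dot products:
  L(u, v) = r_uu · N̂ = 0,
  M(u, v) = r_uv · N̂ = -4/sqrt(u^2 + 16),
  N(u, v) = r_vv · N̂ = 0.
Evaluating at (u, v) = (8, 2*pi/3):
  L = 0, M = -sqrt(5)/5, N = 0.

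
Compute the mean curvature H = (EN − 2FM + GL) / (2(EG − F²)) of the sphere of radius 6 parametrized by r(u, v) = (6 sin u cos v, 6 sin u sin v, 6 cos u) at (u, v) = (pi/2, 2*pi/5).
H = -1/6

With E = 36, F = 0, G = 36*sin(u)^2, L = -6*sin(u)/Abs(sin(u)), M = 0, N = -6*sin(u)^3/Abs(sin(u)), assemble
  H = (EN − 2FM + GL) / (2(EG − F²)) = -sin(u)/(6*Abs(sin(u))).
At (u, v) = (pi/2, 2*pi/5): H = -1/6.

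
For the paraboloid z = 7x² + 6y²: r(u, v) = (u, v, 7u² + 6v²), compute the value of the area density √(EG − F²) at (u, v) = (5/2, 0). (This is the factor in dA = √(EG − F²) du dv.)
√(EG − F²)|_{(5/2, 0)} = sqrt(1226)

E = 196*u^2 + 1, F = 168*u*v, G = 144*v^2 + 1, so EG − F² = 196*u^2 + 144*v^2 + 1. Taking the positive square root: √(EG − F²) = sqrt(196*u^2 + 144*v^2 + 1). At (u, v) = (5/2, 0): sqrt(1226).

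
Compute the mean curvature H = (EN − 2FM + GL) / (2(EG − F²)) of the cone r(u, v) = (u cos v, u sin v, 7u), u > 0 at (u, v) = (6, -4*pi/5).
H = 7*sqrt(2)/120

With E = 50, F = 0, G = u^2, L = 0, M = 0, N = 7*sqrt(2)*u^2/(10*Abs(u)), assemble
  H = (EN − 2FM + GL) / (2(EG − F²)) = 7*sqrt(2)/(20*Abs(u)).
At (u, v) = (6, -4*pi/5): H = 7*sqrt(2)/120.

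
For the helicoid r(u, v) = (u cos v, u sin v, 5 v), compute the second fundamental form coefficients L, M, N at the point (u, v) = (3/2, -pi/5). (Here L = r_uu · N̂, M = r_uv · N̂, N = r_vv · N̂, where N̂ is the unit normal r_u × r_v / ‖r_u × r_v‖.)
L = 0;  M = -10*sqrt(109)/109;  N = 0

Compute the unit normal N̂(u, v) = (5*sin(v)/sqrt(u^2 + 25), -5*cos(v)/sqrt(u^2 + 25), u/sqrt(u^2 + 25)), and the second partials r_uu, r_uv, r_vv. Take dot products:
  L(u, v) = r_uu · N̂ = 0,
  M(u, v) = r_uv · N̂ = -5/sqrt(u^2 + 25),
  N(u, v) = r_vv · N̂ = 0.
Evaluating at (u, v) = (3/2, -pi/5):
  L = 0, M = -10*sqrt(109)/109, N = 0.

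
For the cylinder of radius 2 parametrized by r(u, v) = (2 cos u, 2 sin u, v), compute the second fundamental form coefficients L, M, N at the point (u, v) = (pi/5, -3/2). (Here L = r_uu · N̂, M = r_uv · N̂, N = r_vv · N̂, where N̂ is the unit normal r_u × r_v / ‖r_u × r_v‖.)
L = -2;  M = 0;  N = 0

Compute the unit normal N̂(u, v) = (cos(u), sin(u), 0), and the second partials r_uu, r_uv, r_vv. Take dot products:
  L(u, v) = r_uu · N̂ = -2,
  M(u, v) = r_uv · N̂ = 0,
  N(u, v) = r_vv · N̂ = 0.
Evaluating at (u, v) = (pi/5, -3/2):
  L = -2, M = 0, N = 0.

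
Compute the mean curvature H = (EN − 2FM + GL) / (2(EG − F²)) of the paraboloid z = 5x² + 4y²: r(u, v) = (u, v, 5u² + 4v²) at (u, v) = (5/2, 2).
H = 421*sqrt(2)/4116

With E = 100*u^2 + 1, F = 80*u*v, G = 64*v^2 + 1, L = 10/sqrt(100*u^2 + 64*v^2 + 1), M = 0, N = 8/sqrt(100*u^2 + 64*v^2 + 1), assemble
  H = (EN − 2FM + GL) / (2(EG − F²)) = (400*u^2 + 320*v^2 + 9)/(100*u^2 + 64*v^2 + 1)^(3/2).
At (u, v) = (5/2, 2): H = 421*sqrt(2)/4116.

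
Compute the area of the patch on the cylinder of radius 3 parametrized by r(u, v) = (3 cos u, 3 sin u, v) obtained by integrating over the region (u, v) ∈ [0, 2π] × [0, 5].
Area = 30*pi

Area = ∫∫ √(EG − F²) du dv with √(EG − F²) = 3. Integrating over [0, 2π] × [0, 5] gives 30*pi.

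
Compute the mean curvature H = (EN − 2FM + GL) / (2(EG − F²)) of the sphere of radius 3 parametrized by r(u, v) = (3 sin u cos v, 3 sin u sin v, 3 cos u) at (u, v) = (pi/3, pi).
H = -1/3

With E = 9, F = 0, G = 9*sin(u)^2, L = -3*sin(u)/Abs(sin(u)), M = 0, N = -3*sin(u)^3/Abs(sin(u)), assemble
  H = (EN − 2FM + GL) / (2(EG − F²)) = -sin(u)/(3*Abs(sin(u))).
At (u, v) = (pi/3, pi): H = -1/3.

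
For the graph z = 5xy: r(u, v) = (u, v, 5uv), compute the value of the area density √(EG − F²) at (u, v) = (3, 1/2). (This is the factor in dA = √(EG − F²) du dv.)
√(EG − F²)|_{(3, 1/2)} = sqrt(929)/2

E = 25*v^2 + 1, F = 25*u*v, G = 25*u^2 + 1, so EG − F² = 25*u^2 + 25*v^2 + 1. Taking the positive square root: √(EG − F²) = sqrt(25*u^2 + 25*v^2 + 1). At (u, v) = (3, 1/2): sqrt(929)/2.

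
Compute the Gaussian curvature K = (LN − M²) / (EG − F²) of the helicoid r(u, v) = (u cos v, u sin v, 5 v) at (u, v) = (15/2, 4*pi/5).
K = -16/4225

Coefficients of the first fundamental form: E = 1, F = 0, G = u^2 + 25.
Coefficients of the second fundamental form: L = 0, M = -5/sqrt(u^2 + 25), N = 0.
Assemble K = (LN − M²)/(EG − F²) = -25/(u^2 + 25)^2. At (u, v) = (15/2, 4*pi/5): K = -16/4225.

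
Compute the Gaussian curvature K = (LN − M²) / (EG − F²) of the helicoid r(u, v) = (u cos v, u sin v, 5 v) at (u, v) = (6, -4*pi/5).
K = -25/3721

Coefficients of the first fundamental form: E = 1, F = 0, G = u^2 + 25.
Coefficients of the second fundamental form: L = 0, M = -5/sqrt(u^2 + 25), N = 0.
Assemble K = (LN − M²)/(EG − F²) = -25/(u^2 + 25)^2. At (u, v) = (6, -4*pi/5): K = -25/3721.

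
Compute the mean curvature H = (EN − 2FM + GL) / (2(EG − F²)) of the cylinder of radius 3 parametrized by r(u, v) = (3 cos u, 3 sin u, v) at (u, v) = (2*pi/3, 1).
H = -1/6

With E = 9, F = 0, G = 1, L = -3, M = 0, N = 0, assemble
  H = (EN − 2FM + GL) / (2(EG − F²)) = -1/6.
At (u, v) = (2*pi/3, 1): H = -1/6.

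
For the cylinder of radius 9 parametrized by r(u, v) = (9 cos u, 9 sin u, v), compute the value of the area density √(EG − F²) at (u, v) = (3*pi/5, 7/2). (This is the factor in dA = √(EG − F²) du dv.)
√(EG − F²)|_{(3*pi/5, 7/2)} = 9

E = 81, F = 0, G = 1, so EG − F² = 81. Taking the positive square root: √(EG − F²) = 9. At (u, v) = (3*pi/5, 7/2): 9.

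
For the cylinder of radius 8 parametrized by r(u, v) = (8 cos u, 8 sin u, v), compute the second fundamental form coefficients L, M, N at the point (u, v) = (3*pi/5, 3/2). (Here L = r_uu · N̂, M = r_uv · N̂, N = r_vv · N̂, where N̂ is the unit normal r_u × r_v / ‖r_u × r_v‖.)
L = -8;  M = 0;  N = 0

Compute the unit normal N̂(u, v) = (cos(u), sin(u), 0), and the second partials r_uu, r_uv, r_vv. Take dot products:
  L(u, v) = r_uu · N̂ = -8,
  M(u, v) = r_uv · N̂ = 0,
  N(u, v) = r_vv · N̂ = 0.
Evaluating at (u, v) = (3*pi/5, 3/2):
  L = -8, M = 0, N = 0.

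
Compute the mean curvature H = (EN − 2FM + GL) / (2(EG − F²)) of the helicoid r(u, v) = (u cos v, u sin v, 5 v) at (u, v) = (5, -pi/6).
H = 0

With E = 1, F = 0, G = u^2 + 25, L = 0, M = -5/sqrt(u^2 + 25), N = 0, assemble
  H = (EN − 2FM + GL) / (2(EG − F²)) = 0.
At (u, v) = (5, -pi/6): H = 0.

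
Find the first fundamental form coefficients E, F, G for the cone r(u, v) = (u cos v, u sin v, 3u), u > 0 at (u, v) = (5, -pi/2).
E = 10;  F = 0;  G = 25

Partials: r_u = (cos(v), sin(v), 3), r_v = (-u*sin(v), u*cos(v), 0). As functions of (u, v):
  E = r_u · r_u = 10,
  F = r_u · r_v = 0,
  G = r_v · r_v = u^2.
Evaluating at (u, v) = (5, -pi/2): E = 10, F = 0, G = 25.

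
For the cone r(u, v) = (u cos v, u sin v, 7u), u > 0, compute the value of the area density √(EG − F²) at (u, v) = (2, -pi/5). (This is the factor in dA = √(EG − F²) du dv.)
√(EG − F²)|_{(2, -pi/5)} = 10*sqrt(2)

E = 50, F = 0, G = u^2, so EG − F² = 50*u^2. Taking the positive square root: √(EG − F²) = 5*sqrt(2)*Abs(u). At (u, v) = (2, -pi/5): 10*sqrt(2).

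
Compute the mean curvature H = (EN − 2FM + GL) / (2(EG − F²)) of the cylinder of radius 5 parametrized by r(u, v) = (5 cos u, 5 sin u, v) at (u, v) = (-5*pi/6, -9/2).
H = -1/10

With E = 25, F = 0, G = 1, L = -5, M = 0, N = 0, assemble
  H = (EN − 2FM + GL) / (2(EG − F²)) = -1/10.
At (u, v) = (-5*pi/6, -9/2): H = -1/10.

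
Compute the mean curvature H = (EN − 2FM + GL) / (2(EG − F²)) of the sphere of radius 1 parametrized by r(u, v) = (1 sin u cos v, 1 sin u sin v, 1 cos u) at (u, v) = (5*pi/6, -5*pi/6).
H = -1

With E = 1, F = 0, G = sin(u)^2, L = -sin(u)/Abs(sin(u)), M = 0, N = -sin(u)^3/Abs(sin(u)), assemble
  H = (EN − 2FM + GL) / (2(EG − F²)) = -sin(u)/Abs(sin(u)).
At (u, v) = (5*pi/6, -5*pi/6): H = -1.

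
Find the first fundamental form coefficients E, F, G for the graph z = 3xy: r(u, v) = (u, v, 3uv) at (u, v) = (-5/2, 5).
E = 226;  F = -225/2;  G = 229/4

Partials: r_u = (1, 0, 3*v), r_v = (0, 1, 3*u). As functions of (u, v):
  E = r_u · r_u = 9*v^2 + 1,
  F = r_u · r_v = 9*u*v,
  G = r_v · r_v = 9*u^2 + 1.
Evaluating at (u, v) = (-5/2, 5): E = 226, F = -225/2, G = 229/4.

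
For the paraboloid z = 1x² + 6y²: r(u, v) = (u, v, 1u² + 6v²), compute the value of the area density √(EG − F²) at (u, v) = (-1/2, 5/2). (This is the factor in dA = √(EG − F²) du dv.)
√(EG − F²)|_{(-1/2, 5/2)} = sqrt(902)

E = 4*u^2 + 1, F = 24*u*v, G = 144*v^2 + 1, so EG − F² = 4*u^2 + 144*v^2 + 1. Taking the positive square root: √(EG − F²) = sqrt(4*u^2 + 144*v^2 + 1). At (u, v) = (-1/2, 5/2): sqrt(902).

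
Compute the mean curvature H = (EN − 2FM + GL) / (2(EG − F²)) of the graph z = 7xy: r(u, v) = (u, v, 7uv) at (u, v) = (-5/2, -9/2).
H = -15435*sqrt(5198)/13509602

With E = 49*v^2 + 1, F = 49*u*v, G = 49*u^2 + 1, L = 0, M = 7/sqrt(49*u^2 + 49*v^2 + 1), N = 0, assemble
  H = (EN − 2FM + GL) / (2(EG − F²)) = -343*u*v/(49*u^2 + 49*v^2 + 1)^(3/2).
At (u, v) = (-5/2, -9/2): H = -15435*sqrt(5198)/13509602.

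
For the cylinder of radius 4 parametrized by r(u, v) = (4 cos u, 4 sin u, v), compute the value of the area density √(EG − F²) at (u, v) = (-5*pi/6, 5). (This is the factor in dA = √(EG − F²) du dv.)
√(EG − F²)|_{(-5*pi/6, 5)} = 4

E = 16, F = 0, G = 1, so EG − F² = 16. Taking the positive square root: √(EG − F²) = 4. At (u, v) = (-5*pi/6, 5): 4.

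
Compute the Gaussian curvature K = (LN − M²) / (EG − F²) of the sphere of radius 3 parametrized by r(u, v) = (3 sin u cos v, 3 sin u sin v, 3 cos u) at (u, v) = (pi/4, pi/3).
K = 1/9

Coefficients of the first fundamental form: E = 9, F = 0, G = 9*sin(u)^2.
Coefficients of the second fundamental form: L = -3*sin(u)/Abs(sin(u)), M = 0, N = -3*sin(u)^3/Abs(sin(u)).
Assemble K = (LN − M²)/(EG − F²) = 1/9. At (u, v) = (pi/4, pi/3): K = 1/9.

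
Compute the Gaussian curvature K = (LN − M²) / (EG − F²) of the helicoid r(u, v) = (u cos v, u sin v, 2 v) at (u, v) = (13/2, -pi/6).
K = -64/34225

Coefficients of the first fundamental form: E = 1, F = 0, G = u^2 + 4.
Coefficients of the second fundamental form: L = 0, M = -2/sqrt(u^2 + 4), N = 0.
Assemble K = (LN − M²)/(EG − F²) = -4/(u^2 + 4)^2. At (u, v) = (13/2, -pi/6): K = -64/34225.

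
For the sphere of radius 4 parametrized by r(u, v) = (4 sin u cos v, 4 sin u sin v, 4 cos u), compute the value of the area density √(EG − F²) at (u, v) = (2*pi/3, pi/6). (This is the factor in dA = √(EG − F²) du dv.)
√(EG − F²)|_{(2*pi/3, pi/6)} = 8*sqrt(3)

E = 16, F = 0, G = 16*sin(u)^2, so EG − F² = 256*sin(u)^2. Taking the positive square root: √(EG − F²) = 16*Abs(sin(u)). At (u, v) = (2*pi/3, pi/6): 8*sqrt(3).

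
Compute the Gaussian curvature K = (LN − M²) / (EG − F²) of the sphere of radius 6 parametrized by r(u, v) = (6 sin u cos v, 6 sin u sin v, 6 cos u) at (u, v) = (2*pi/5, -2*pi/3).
K = 1/36

Coefficients of the first fundamental form: E = 36, F = 0, G = 36*sin(u)^2.
Coefficients of the second fundamental form: L = -6*sin(u)/Abs(sin(u)), M = 0, N = -6*sin(u)^3/Abs(sin(u)).
Assemble K = (LN − M²)/(EG − F²) = 1/36. At (u, v) = (2*pi/5, -2*pi/3): K = 1/36.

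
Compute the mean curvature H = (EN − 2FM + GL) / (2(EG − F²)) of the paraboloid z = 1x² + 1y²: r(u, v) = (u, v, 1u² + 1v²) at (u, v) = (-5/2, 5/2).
H = 52*sqrt(51)/2601

With E = 4*u^2 + 1, F = 4*u*v, G = 4*v^2 + 1, L = 2/sqrt(4*u^2 + 4*v^2 + 1), M = 0, N = 2/sqrt(4*u^2 + 4*v^2 + 1), assemble
  H = (EN − 2FM + GL) / (2(EG − F²)) = 2*(2*u^2 + 2*v^2 + 1)/(4*u^2 + 4*v^2 + 1)^(3/2).
At (u, v) = (-5/2, 5/2): H = 52*sqrt(51)/2601.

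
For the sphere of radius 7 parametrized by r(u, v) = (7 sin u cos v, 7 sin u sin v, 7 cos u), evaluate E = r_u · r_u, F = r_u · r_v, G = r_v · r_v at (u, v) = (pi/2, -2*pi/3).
E = 49;  F = 0;  G = 49

Partials: r_u = (7*cos(u)*cos(v), 7*sin(v)*cos(u), -7*sin(u)), r_v = (-7*sin(u)*sin(v), 7*sin(u)*cos(v), 0). As functions of (u, v):
  E = r_u · r_u = 49,
  F = r_u · r_v = 0,
  G = r_v · r_v = 49*sin(u)^2.
Evaluating at (u, v) = (pi/2, -2*pi/3): E = 49, F = 0, G = 49.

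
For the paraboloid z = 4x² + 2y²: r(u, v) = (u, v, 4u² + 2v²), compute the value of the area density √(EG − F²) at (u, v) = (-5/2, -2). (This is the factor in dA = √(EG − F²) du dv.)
√(EG − F²)|_{(-5/2, -2)} = sqrt(465)

E = 64*u^2 + 1, F = 32*u*v, G = 16*v^2 + 1, so EG − F² = 64*u^2 + 16*v^2 + 1. Taking the positive square root: √(EG − F²) = sqrt(64*u^2 + 16*v^2 + 1). At (u, v) = (-5/2, -2): sqrt(465).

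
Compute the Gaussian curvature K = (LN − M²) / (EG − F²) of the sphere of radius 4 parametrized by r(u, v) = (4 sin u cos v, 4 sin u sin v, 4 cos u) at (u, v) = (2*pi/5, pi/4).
K = 1/16

Coefficients of the first fundamental form: E = 16, F = 0, G = 16*sin(u)^2.
Coefficients of the second fundamental form: L = -4*sin(u)/Abs(sin(u)), M = 0, N = -4*sin(u)^3/Abs(sin(u)).
Assemble K = (LN − M²)/(EG − F²) = 1/16. At (u, v) = (2*pi/5, pi/4): K = 1/16.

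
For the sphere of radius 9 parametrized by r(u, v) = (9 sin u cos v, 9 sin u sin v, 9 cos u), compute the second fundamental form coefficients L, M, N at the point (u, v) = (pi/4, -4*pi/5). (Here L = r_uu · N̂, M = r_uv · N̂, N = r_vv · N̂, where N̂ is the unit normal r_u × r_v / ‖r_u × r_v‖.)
L = -9;  M = 0;  N = -9/2

Compute the unit normal N̂(u, v) = (sin(u)^2*cos(v)/Abs(sin(u)), sin(u)^2*sin(v)/Abs(sin(u)), sin(2*u)/(2*Abs(sin(u)))), and the second partials r_uu, r_uv, r_vv. Take dot products:
  L(u, v) = r_uu · N̂ = -9*sin(u)/Abs(sin(u)),
  M(u, v) = r_uv · N̂ = 0,
  N(u, v) = r_vv · N̂ = -9*sin(u)^3/Abs(sin(u)).
Evaluating at (u, v) = (pi/4, -4*pi/5):
  L = -9, M = 0, N = -9/2.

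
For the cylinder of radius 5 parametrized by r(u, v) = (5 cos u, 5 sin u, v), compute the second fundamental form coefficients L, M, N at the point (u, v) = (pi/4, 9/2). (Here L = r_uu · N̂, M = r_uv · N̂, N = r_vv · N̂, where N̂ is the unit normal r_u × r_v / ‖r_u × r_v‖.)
L = -5;  M = 0;  N = 0

Compute the unit normal N̂(u, v) = (cos(u), sin(u), 0), and the second partials r_uu, r_uv, r_vv. Take dot products:
  L(u, v) = r_uu · N̂ = -5,
  M(u, v) = r_uv · N̂ = 0,
  N(u, v) = r_vv · N̂ = 0.
Evaluating at (u, v) = (pi/4, 9/2):
  L = -5, M = 0, N = 0.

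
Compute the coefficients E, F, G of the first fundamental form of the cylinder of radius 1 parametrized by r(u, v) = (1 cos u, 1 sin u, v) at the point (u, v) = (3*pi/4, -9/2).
E = 1;  F = 0;  G = 1

Partials: r_u = (-sin(u), cos(u), 0), r_v = (0, 0, 1). As functions of (u, v):
  E = r_u · r_u = 1,
  F = r_u · r_v = 0,
  G = r_v · r_v = 1.
Evaluating at (u, v) = (3*pi/4, -9/2): E = 1, F = 0, G = 1.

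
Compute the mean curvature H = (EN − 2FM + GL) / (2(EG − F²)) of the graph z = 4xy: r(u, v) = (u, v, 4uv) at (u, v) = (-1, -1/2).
H = -32*sqrt(21)/441

With E = 16*v^2 + 1, F = 16*u*v, G = 16*u^2 + 1, L = 0, M = 4/sqrt(16*u^2 + 16*v^2 + 1), N = 0, assemble
  H = (EN − 2FM + GL) / (2(EG − F²)) = -64*u*v/(16*u^2 + 16*v^2 + 1)^(3/2).
At (u, v) = (-1, -1/2): H = -32*sqrt(21)/441.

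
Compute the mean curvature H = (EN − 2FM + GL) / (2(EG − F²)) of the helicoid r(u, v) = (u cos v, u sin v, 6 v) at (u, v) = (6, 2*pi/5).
H = 0

With E = 1, F = 0, G = u^2 + 36, L = 0, M = -6/sqrt(u^2 + 36), N = 0, assemble
  H = (EN − 2FM + GL) / (2(EG − F²)) = 0.
At (u, v) = (6, 2*pi/5): H = 0.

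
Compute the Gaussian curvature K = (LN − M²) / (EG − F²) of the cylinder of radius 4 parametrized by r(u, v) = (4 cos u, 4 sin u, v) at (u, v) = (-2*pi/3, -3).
K = 0

Coefficients of the first fundamental form: E = 16, F = 0, G = 1.
Coefficients of the second fundamental form: L = -4, M = 0, N = 0.
Assemble K = (LN − M²)/(EG − F²) = 0. At (u, v) = (-2*pi/3, -3): K = 0.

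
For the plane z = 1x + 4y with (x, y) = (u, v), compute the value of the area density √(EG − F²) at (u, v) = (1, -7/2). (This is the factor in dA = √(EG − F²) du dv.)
√(EG − F²)|_{(1, -7/2)} = 3*sqrt(2)

E = 2, F = 4, G = 17, so EG − F² = 18. Taking the positive square root: √(EG − F²) = 3*sqrt(2). At (u, v) = (1, -7/2): 3*sqrt(2).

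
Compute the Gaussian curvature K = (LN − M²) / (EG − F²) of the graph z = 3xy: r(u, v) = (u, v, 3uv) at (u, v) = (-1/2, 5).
K = -144/833569

Coefficients of the first fundamental form: E = 9*v^2 + 1, F = 9*u*v, G = 9*u^2 + 1.
Coefficients of the second fundamental form: L = 0, M = 3/sqrt(9*u^2 + 9*v^2 + 1), N = 0.
Assemble K = (LN − M²)/(EG − F²) = -9/(81*u^4 + 162*u^2*v^2 + 18*u^2 + 81*v^4 + 18*v^2 + 1). At (u, v) = (-1/2, 5): K = -144/833569.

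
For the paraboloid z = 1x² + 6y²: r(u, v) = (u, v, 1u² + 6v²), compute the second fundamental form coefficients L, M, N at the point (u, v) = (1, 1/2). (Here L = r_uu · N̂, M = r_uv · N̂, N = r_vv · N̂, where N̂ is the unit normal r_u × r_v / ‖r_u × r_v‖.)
L = 2*sqrt(41)/41;  M = 0;  N = 12*sqrt(41)/41

Compute the unit normal N̂(u, v) = (-2*u/sqrt(4*u^2 + 144*v^2 + 1), -12*v/sqrt(4*u^2 + 144*v^2 + 1), 1/sqrt(4*u^2 + 144*v^2 + 1)), and the second partials r_uu, r_uv, r_vv. Take dot products:
  L(u, v) = r_uu · N̂ = 2/sqrt(4*u^2 + 144*v^2 + 1),
  M(u, v) = r_uv · N̂ = 0,
  N(u, v) = r_vv · N̂ = 12/sqrt(4*u^2 + 144*v^2 + 1).
Evaluating at (u, v) = (1, 1/2):
  L = 2*sqrt(41)/41, M = 0, N = 12*sqrt(41)/41.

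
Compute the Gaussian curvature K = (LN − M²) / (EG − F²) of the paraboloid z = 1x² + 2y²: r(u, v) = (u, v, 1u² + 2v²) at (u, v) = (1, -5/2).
K = 8/11025

Coefficients of the first fundamental form: E = 4*u^2 + 1, F = 8*u*v, G = 16*v^2 + 1.
Coefficients of the second fundamental form: L = 2/sqrt(4*u^2 + 16*v^2 + 1), M = 0, N = 4/sqrt(4*u^2 + 16*v^2 + 1).
Assemble K = (LN − M²)/(EG − F²) = 8/(16*u^4 + 128*u^2*v^2 + 8*u^2 + 256*v^4 + 32*v^2 + 1). At (u, v) = (1, -5/2): K = 8/11025.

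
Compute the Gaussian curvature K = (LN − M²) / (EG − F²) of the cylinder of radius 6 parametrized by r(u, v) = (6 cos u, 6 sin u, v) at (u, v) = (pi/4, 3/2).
K = 0

Coefficients of the first fundamental form: E = 36, F = 0, G = 1.
Coefficients of the second fundamental form: L = -6, M = 0, N = 0.
Assemble K = (LN − M²)/(EG − F²) = 0. At (u, v) = (pi/4, 3/2): K = 0.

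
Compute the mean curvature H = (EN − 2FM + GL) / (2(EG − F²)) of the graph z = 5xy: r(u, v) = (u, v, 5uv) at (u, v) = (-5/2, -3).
H = -7500*sqrt(1529)/2337841

With E = 25*v^2 + 1, F = 25*u*v, G = 25*u^2 + 1, L = 0, M = 5/sqrt(25*u^2 + 25*v^2 + 1), N = 0, assemble
  H = (EN − 2FM + GL) / (2(EG − F²)) = -125*u*v/(25*u^2 + 25*v^2 + 1)^(3/2).
At (u, v) = (-5/2, -3): H = -7500*sqrt(1529)/2337841.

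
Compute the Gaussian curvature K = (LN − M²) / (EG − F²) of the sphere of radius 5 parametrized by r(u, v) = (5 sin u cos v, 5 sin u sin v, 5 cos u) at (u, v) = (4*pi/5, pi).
K = 1/25

Coefficients of the first fundamental form: E = 25, F = 0, G = 25*sin(u)^2.
Coefficients of the second fundamental form: L = -5*sin(u)/Abs(sin(u)), M = 0, N = -5*sin(u)^3/Abs(sin(u)).
Assemble K = (LN − M²)/(EG − F²) = 1/25. At (u, v) = (4*pi/5, pi): K = 1/25.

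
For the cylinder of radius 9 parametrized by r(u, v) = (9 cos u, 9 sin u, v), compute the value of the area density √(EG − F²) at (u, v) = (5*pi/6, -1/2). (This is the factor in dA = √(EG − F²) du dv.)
√(EG − F²)|_{(5*pi/6, -1/2)} = 9

E = 81, F = 0, G = 1, so EG − F² = 81. Taking the positive square root: √(EG − F²) = 9. At (u, v) = (5*pi/6, -1/2): 9.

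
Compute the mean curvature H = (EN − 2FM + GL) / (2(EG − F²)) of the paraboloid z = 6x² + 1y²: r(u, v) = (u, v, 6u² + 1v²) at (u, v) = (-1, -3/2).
H = 205*sqrt(154)/23716

With E = 144*u^2 + 1, F = 24*u*v, G = 4*v^2 + 1, L = 12/sqrt(144*u^2 + 4*v^2 + 1), M = 0, N = 2/sqrt(144*u^2 + 4*v^2 + 1), assemble
  H = (EN − 2FM + GL) / (2(EG − F²)) = (144*u^2 + 24*v^2 + 7)/(144*u^2 + 4*v^2 + 1)^(3/2).
At (u, v) = (-1, -3/2): H = 205*sqrt(154)/23716.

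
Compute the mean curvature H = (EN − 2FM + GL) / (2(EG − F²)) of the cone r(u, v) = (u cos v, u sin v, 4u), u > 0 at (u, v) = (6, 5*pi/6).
H = sqrt(17)/51

With E = 17, F = 0, G = u^2, L = 0, M = 0, N = 4*sqrt(17)*u^2/(17*Abs(u)), assemble
  H = (EN − 2FM + GL) / (2(EG − F²)) = 2*sqrt(17)/(17*Abs(u)).
At (u, v) = (6, 5*pi/6): H = sqrt(17)/51.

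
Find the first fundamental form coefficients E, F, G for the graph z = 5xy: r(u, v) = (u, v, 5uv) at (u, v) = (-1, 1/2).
E = 29/4;  F = -25/2;  G = 26

Partials: r_u = (1, 0, 5*v), r_v = (0, 1, 5*u). As functions of (u, v):
  E = r_u · r_u = 25*v^2 + 1,
  F = r_u · r_v = 25*u*v,
  G = r_v · r_v = 25*u^2 + 1.
Evaluating at (u, v) = (-1, 1/2): E = 29/4, F = -25/2, G = 26.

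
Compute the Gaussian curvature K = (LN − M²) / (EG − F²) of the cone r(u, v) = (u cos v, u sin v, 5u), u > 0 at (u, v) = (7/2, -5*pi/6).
K = 0

Coefficients of the first fundamental form: E = 26, F = 0, G = u^2.
Coefficients of the second fundamental form: L = 0, M = 0, N = 5*sqrt(26)*u^2/(26*Abs(u)).
Assemble K = (LN − M²)/(EG − F²) = 0. At (u, v) = (7/2, -5*pi/6): K = 0.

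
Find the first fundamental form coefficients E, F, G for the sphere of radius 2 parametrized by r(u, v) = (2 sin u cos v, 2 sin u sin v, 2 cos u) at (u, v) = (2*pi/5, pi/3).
E = 4;  F = 0;  G = sqrt(5)/2 + 5/2

Partials: r_u = (2*cos(u)*cos(v), 2*sin(v)*cos(u), -2*sin(u)), r_v = (-2*sin(u)*sin(v), 2*sin(u)*cos(v), 0). As functions of (u, v):
  E = r_u · r_u = 4,
  F = r_u · r_v = 0,
  G = r_v · r_v = 4*sin(u)^2.
Evaluating at (u, v) = (2*pi/5, pi/3): E = 4, F = 0, G = sqrt(5)/2 + 5/2.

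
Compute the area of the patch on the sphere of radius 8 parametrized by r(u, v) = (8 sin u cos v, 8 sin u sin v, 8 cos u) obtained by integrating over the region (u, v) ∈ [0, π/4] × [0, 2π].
Area = 64*pi*(2 - sqrt(2))

Area = ∫∫ √(EG − F²) du dv with √(EG − F²) = 64*Abs(sin(u)). Integrating over [0, π/4] × [0, 2π] gives 64*pi*(2 - sqrt(2)).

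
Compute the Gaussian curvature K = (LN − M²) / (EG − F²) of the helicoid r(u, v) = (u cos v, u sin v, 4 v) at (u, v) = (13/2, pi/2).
K = -256/54289

Coefficients of the first fundamental form: E = 1, F = 0, G = u^2 + 16.
Coefficients of the second fundamental form: L = 0, M = -4/sqrt(u^2 + 16), N = 0.
Assemble K = (LN − M²)/(EG − F²) = -16/(u^2 + 16)^2. At (u, v) = (13/2, pi/2): K = -256/54289.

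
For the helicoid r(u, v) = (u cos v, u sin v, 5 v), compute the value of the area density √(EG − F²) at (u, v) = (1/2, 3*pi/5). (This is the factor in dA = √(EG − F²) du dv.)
√(EG − F²)|_{(1/2, 3*pi/5)} = sqrt(101)/2

E = 1, F = 0, G = u^2 + 25, so EG − F² = u^2 + 25. Taking the positive square root: √(EG − F²) = sqrt(u^2 + 25). At (u, v) = (1/2, 3*pi/5): sqrt(101)/2.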